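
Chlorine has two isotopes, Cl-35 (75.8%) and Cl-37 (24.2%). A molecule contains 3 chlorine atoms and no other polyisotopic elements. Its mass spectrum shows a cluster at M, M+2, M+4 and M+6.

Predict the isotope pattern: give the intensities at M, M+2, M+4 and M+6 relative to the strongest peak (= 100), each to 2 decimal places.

Expanding (0.758 + 0.242)^3:
P(M) = 0.758^3 = 0.435520
P(M+2) = 3 × 0.758^2 × 0.242^1 = 0.417133
P(M+4) = 3 × 0.758^1 × 0.242^2 = 0.133175
P(M+6) = 0.242^3 = 0.014172
The M peak is largest (0.435520); scaling to 100 gives 100.00 : 95.78 : 30.58 : 3.25.

100.00 : 95.78 : 30.58 : 3.25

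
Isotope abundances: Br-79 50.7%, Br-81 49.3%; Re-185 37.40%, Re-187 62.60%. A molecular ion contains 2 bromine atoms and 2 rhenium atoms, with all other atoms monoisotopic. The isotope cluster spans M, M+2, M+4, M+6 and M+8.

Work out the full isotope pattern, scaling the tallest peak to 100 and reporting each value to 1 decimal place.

9.7 : 51.6 : 100.0 : 84.0 : 25.8

Bromine pattern (n=2): 0.257049 : 0.499902 : 0.243049
Rhenium pattern (n=2): 0.139876 : 0.468248 : 0.391876
Convolve the two distributions (both contribute in 2-u steps):
  M: 0.257049×0.139876 = 0.035955
  M+2: 0.257049×0.468248 + 0.499902×0.139876 = 0.190287
  M+4: 0.257049×0.391876 + 0.499902×0.468248 + 0.243049×0.139876 = 0.368806
  M+6: 0.499902×0.391876 + 0.243049×0.468248 = 0.309707
  M+8: 0.243049×0.391876 = 0.095245
Scale to base peak (0.368806) = 100: 9.7 : 51.6 : 100.0 : 84.0 : 25.8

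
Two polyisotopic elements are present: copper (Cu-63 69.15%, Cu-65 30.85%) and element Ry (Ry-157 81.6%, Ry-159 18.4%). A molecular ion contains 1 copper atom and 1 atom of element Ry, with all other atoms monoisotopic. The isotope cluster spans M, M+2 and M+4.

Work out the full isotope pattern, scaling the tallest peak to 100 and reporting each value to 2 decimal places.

100.00 : 67.16 : 10.06

Copper pattern (n=1): 0.6915 : 0.3085
Element Ry pattern (n=1): 0.8160 : 0.1840
Convolve the two distributions (both contribute in 2-u steps):
  M: 0.6915×0.8160 = 0.564264
  M+2: 0.6915×0.1840 + 0.3085×0.8160 = 0.378972
  M+4: 0.3085×0.1840 = 0.056764
Scale to base peak (0.564264) = 100: 100.00 : 67.16 : 10.06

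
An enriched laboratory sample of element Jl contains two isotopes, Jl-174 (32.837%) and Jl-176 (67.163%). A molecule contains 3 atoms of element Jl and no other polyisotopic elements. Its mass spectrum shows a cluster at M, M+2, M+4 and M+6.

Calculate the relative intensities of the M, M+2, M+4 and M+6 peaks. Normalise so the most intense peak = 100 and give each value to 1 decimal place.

The 3 Jl atoms are independent, so intensities follow the terms of (0.32837 + 0.67163)^3.
P(M) = 0.32837^3 = 0.035407
P(M+2) = 3 × 0.32837^2 × 0.67163^1 = 0.217259
P(M+4) = 3 × 0.32837^1 × 0.67163^2 = 0.444370
P(M+6) = 0.67163^3 = 0.302963
The M+4 peak is largest (0.444370); scaling to 100 gives 8.0 : 48.9 : 100.0 : 68.2.

8.0 : 48.9 : 100.0 : 68.2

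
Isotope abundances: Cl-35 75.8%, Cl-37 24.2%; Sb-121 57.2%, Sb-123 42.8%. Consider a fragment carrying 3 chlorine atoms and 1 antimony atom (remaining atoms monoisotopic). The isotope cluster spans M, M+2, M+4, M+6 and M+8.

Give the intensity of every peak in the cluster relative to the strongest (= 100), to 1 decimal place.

Chlorine pattern (n=3): 0.43551951 : 0.41713346 : 0.13317454 : 0.01417249
Antimony pattern (n=1): 0.5720 : 0.4280
Convolve the two distributions (both contribute in 2-u steps):
  M: 0.43551951×0.5720 = 0.249117
  M+2: 0.43551951×0.4280 + 0.41713346×0.5720 = 0.425003
  M+4: 0.41713346×0.4280 + 0.13317454×0.5720 = 0.254709
  M+6: 0.13317454×0.4280 + 0.01417249×0.5720 = 0.065105
  M+8: 0.01417249×0.4280 = 0.006066
Scale to base peak (0.425003) = 100: 58.6 : 100.0 : 59.9 : 15.3 : 1.4

58.6 : 100.0 : 59.9 : 15.3 : 1.4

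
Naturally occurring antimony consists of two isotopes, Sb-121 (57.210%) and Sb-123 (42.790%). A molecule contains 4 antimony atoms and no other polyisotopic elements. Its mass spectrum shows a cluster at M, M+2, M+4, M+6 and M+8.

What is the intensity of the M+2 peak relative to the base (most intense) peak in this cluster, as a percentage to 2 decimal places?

Binomial terms of (0.57210 + 0.42790)^4: M 0.1071, M+2 0.3205, M+4 0.3596, M+6 0.1793, M+8 0.0335 → M+4 is the base peak.
P(M+4) = C(4,2) × 0.57210^2 × 0.42790^2 = 6 × 0.32729841 × 0.18309841 = 0.359567 (base)
P(M+2) = C(4,1) × 0.57210^3 × 0.42790^1 = 4 × 0.18724742 × 0.4279 = 0.320493
Relative intensity = 0.320493 / 0.359567 × 100 = 89.13

89.13%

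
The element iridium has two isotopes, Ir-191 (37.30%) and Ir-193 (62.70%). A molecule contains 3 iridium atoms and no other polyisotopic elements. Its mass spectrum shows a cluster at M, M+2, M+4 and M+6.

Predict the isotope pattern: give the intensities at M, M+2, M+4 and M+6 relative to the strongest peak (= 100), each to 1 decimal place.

11.8 : 59.5 : 100.0 : 56.0

Each Ir atom is independently Ir-191 (p = 0.3730) or Ir-193 (q = 0.6270); the cluster is the binomial expansion (p + q)^3.
P(M) = 0.3730^3 = 0.051895
P(M+2) = 3 × 0.3730^2 × 0.6270^1 = 0.261702
P(M+4) = 3 × 0.3730^1 × 0.6270^2 = 0.439911
P(M+6) = 0.6270^3 = 0.246492
The M+4 peak is largest (0.439911); scaling to 100 gives 11.8 : 59.5 : 100.0 : 56.0.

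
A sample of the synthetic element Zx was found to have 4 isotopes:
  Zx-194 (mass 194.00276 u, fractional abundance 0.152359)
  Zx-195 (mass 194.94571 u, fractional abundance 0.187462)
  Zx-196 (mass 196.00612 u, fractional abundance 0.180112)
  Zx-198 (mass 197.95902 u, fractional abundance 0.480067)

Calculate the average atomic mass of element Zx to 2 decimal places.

Ar = Σ fᵢ·mᵢ = 0.152359 × 194.00276 + 0.187462 × 194.94571 + 0.180112 × 196.00612 + 0.480067 × 197.95902
= 29.558067 + 36.544913 + 35.303054 + 95.033593 = 196.439627 u

196.44 u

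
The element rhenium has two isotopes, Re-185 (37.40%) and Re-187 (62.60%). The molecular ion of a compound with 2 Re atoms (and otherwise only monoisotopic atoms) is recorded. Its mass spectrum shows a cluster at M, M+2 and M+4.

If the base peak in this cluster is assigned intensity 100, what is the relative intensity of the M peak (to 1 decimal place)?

Binomial terms of (0.3740 + 0.6260)^2: M 0.1399, M+2 0.4682, M+4 0.3919 → M+2 is the base peak.
P(M+2) = C(2,1) × 0.3740^1 × 0.6260^1 = 2 × 0.3740 × 0.6260 = 0.468248 (base)
P(M) = C(2,0) × 0.3740^2 × 0.6260^0 = 1 × 0.139876 × 1.0000 = 0.139876
Relative intensity = 0.139876 / 0.468248 × 100 = 29.9

29.9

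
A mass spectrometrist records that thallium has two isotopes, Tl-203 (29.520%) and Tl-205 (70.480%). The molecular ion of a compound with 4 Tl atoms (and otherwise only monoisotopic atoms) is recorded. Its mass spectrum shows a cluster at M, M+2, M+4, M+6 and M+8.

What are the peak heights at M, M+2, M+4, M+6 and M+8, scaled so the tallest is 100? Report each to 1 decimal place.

1.8 : 17.5 : 62.8 : 100.0 : 59.7

Each Tl atom is independently Tl-203 (p = 0.29520) or Tl-205 (q = 0.70480); the cluster is the binomial expansion (p + q)^4.
P(M) = 0.29520^4 = 0.007594
P(M+2) = 4 × 0.29520^3 × 0.70480^1 = 0.072523
P(M+4) = 6 × 0.29520^2 × 0.70480^2 = 0.259726
P(M+6) = 4 × 0.29520^1 × 0.70480^3 = 0.413403
P(M+8) = 0.70480^4 = 0.246754
The M+6 peak is largest (0.413403); scaling to 100 gives 1.8 : 17.5 : 62.8 : 100.0 : 59.7.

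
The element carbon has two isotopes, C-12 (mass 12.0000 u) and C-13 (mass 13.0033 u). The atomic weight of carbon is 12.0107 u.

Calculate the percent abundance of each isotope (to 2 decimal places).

Let x be the fractional abundance of C-12; then C-13 has abundance 1 − x.
12.0000·x + 13.0033·(1 − x) = 12.0107
(12.0000 − 13.0033)·x = 12.0107 − 13.0033
x = -0.9926 / -1.0033 = 0.98934 → 98.93% C-12, 1.07% C-13.

C-12: 98.93%, C-13: 1.07%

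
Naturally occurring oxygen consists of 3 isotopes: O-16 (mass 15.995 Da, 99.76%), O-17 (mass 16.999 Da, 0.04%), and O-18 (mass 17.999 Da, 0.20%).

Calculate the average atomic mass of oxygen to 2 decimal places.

16.00 Da

Ar = Σ fᵢ·mᵢ = 0.9976 × 15.995 + 0.0004 × 16.999 + 0.0020 × 17.999
= 15.9566 + 0.0068 + 0.0360 = 15.9994 Da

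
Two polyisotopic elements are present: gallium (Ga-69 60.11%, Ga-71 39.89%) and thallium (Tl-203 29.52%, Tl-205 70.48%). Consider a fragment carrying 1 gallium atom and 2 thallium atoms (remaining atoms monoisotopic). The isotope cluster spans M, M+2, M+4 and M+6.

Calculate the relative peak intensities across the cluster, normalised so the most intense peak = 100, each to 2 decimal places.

Gallium pattern (n=1): 0.6011 : 0.3989
Thallium pattern (n=2): 0.08714304 : 0.41611392 : 0.49674304
Convolve the two distributions (both contribute in 2-u steps):
  M: 0.6011×0.08714304 = 0.052382
  M+2: 0.6011×0.41611392 + 0.3989×0.08714304 = 0.284887
  M+4: 0.6011×0.49674304 + 0.3989×0.41611392 = 0.464580
  M+6: 0.3989×0.49674304 = 0.198151
Scale to base peak (0.464580) = 100: 11.28 : 61.32 : 100.00 : 42.65

11.28 : 61.32 : 100.00 : 42.65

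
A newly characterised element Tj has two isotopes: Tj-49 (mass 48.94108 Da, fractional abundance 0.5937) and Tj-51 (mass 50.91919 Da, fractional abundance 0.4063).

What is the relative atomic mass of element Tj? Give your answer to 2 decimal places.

The abundance-weighted mean is 0.5937 × 48.94108 + 0.4063 × 50.91919
= 29.056319 + 20.688467 = 49.744786 Da

49.74 Da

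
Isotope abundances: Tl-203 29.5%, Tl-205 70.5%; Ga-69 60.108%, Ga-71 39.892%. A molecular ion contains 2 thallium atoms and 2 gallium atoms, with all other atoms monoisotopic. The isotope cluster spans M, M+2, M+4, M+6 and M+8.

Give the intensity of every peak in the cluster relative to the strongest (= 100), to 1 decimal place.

8.0 : 48.9 : 100.0 : 77.5 : 20.1

Thallium pattern (n=2): 0.087025 : 0.41595 : 0.497025
Gallium pattern (n=2): 0.36129717 : 0.47956567 : 0.15913717
Convolve the two distributions (both contribute in 2-u steps):
  M: 0.087025×0.36129717 = 0.031442
  M+2: 0.087025×0.47956567 + 0.41595×0.36129717 = 0.192016
  M+4: 0.087025×0.15913717 + 0.41595×0.47956567 + 0.497025×0.36129717 = 0.392898
  M+6: 0.41595×0.15913717 + 0.497025×0.47956567 = 0.304549
  M+8: 0.497025×0.15913717 = 0.079095
Scale to base peak (0.392898) = 100: 8.0 : 48.9 : 100.0 : 77.5 : 20.1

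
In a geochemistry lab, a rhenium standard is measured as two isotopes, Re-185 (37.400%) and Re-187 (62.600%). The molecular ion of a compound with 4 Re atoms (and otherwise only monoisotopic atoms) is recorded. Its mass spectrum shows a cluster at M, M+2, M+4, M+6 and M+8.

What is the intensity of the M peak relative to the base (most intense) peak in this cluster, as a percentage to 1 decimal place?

5.3%

Term probabilities: M 0.0196, M+2 0.1310, M+4 0.3289, M+6 0.3670, M+8 0.1536. Base peak = M+6.
P(M+6) = C(4,3) × 0.37400^1 × 0.62600^3 = 4 × 0.3740 × 0.24531438 = 0.366990 (base)
P(M) = C(4,0) × 0.37400^4 × 0.62600^0 = 1 × 0.0195653 × 1.0000 = 0.019565
Relative intensity = 0.019565 / 0.366990 × 100 = 5.3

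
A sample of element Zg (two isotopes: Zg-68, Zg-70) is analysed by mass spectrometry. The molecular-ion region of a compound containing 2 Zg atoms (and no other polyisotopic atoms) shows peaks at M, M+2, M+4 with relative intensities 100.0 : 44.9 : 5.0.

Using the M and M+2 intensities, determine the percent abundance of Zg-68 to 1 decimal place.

Let p = fractional abundance of Zg-68. I(M+2)/I(M) = [C(2,1)·p^1·(1−p)] / p^2 = 2·(1−p)/p = 44.9/100.0 = 0.4490
(1−p)/p = 0.4490/2 = 0.2245  ⇒  p = 1/(1 + 0.2245) = 0.8167
Zg-68: 81.7%, Zg-70: 18.3%.

81.7%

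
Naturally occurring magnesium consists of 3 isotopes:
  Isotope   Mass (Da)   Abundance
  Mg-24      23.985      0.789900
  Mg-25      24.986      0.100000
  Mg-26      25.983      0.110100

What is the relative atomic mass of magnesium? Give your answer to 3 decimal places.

Weight each isotope mass by its fractional abundance: 0.789900 × 23.985 + 0.100000 × 24.986 + 0.110100 × 25.983
= 18.9458 + 2.4986 + 2.8607 = 24.3051 Da

24.305 Da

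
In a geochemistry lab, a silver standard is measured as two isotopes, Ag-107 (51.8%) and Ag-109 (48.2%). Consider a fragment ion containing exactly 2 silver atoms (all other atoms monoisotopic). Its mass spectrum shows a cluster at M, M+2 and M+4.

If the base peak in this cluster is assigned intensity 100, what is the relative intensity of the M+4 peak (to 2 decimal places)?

46.53

(0.518 + 0.482)^2 gives M 0.2683, M+2 0.4994, M+4 0.2323; the largest is M+2.
P(M+2) = C(2,1) × 0.518^1 × 0.482^1 = 2 × 0.5180 × 0.4820 = 0.499352 (base)
P(M+4) = C(2,2) × 0.518^0 × 0.482^2 = 1 × 1.0000 × 0.232324 = 0.232324
Relative intensity = 0.232324 / 0.499352 × 100 = 46.53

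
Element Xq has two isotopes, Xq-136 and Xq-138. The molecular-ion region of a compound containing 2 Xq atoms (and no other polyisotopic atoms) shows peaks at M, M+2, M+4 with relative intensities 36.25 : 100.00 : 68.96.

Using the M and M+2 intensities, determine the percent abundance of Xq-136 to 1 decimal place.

42.0%

Let p = fractional abundance of Xq-136. I(M+2)/I(M) = [C(2,1)·p^1·(1−p)] / p^2 = 2·(1−p)/p = 100.00/36.25 = 2.7586
(1−p)/p = 2.7586/2 = 1.3793  ⇒  p = 1/(1 + 1.3793) = 0.4203
Xq-136: 42.0%, Xq-138: 58.0%.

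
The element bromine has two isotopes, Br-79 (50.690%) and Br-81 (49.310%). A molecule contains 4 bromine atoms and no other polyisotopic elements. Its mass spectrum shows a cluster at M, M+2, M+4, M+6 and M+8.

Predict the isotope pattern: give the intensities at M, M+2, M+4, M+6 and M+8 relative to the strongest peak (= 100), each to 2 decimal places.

Expanding (0.50690 + 0.49310)^4:
P(M) = 0.50690^4 = 0.066022
P(M+2) = 4 × 0.50690^3 × 0.49310^1 = 0.256899
P(M+4) = 6 × 0.50690^2 × 0.49310^2 = 0.374857
P(M+6) = 4 × 0.50690^1 × 0.49310^3 = 0.243101
P(M+8) = 0.49310^4 = 0.059121
The M+4 peak is largest (0.374857); scaling to 100 gives 17.61 : 68.53 : 100.00 : 64.85 : 15.77.

17.61 : 68.53 : 100.00 : 64.85 : 15.77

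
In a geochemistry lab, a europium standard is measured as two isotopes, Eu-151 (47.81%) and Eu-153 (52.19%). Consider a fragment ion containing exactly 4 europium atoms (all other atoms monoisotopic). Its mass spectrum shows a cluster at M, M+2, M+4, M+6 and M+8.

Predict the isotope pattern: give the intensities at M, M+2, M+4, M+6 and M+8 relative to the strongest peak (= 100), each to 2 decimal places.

13.99 : 61.07 : 100.00 : 72.77 : 19.86

Expanding (0.4781 + 0.5219)^4:
P(M) = 0.4781^4 = 0.052249
P(M+2) = 4 × 0.4781^3 × 0.5219^1 = 0.228141
P(M+4) = 6 × 0.4781^2 × 0.5219^2 = 0.373563
P(M+6) = 4 × 0.4781^1 × 0.5219^3 = 0.271857
P(M+8) = 0.5219^4 = 0.074191
The M+4 peak is largest (0.373563); scaling to 100 gives 13.99 : 61.07 : 100.00 : 72.77 : 19.86.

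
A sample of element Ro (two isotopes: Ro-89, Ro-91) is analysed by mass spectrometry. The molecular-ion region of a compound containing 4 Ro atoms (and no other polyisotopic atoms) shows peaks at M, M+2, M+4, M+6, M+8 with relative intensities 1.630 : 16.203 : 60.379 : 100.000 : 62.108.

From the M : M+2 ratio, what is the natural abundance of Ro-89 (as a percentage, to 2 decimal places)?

28.69%

If p is the fraction of Ro that is Ro-89, then I(M+2)/I(M) = [C(4,1)·p^3·(1−p)] / p^4 = 4·(1−p)/p = 16.203/1.630 = 9.9405
(1−p)/p = 9.9405/4 = 2.4851  ⇒  p = 1/(1 + 2.4851) = 0.2869
Ro-89: 28.69%, Ro-91: 71.31%.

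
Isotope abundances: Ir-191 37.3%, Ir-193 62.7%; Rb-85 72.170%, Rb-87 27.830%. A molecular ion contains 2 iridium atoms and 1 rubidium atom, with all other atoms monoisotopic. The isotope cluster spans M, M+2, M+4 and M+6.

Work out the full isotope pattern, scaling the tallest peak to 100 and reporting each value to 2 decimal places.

24.26 : 90.91 : 100.00 : 26.43

Iridium pattern (n=2): 0.139129 : 0.467742 : 0.393129
Rubidium pattern (n=1): 0.7217 : 0.2783
Convolve the two distributions (both contribute in 2-u steps):
  M: 0.139129×0.7217 = 0.100409
  M+2: 0.139129×0.2783 + 0.467742×0.7217 = 0.376289
  M+4: 0.467742×0.2783 + 0.393129×0.7217 = 0.413894
  M+6: 0.393129×0.2783 = 0.109408
Scale to base peak (0.413894) = 100: 24.26 : 90.91 : 100.00 : 26.43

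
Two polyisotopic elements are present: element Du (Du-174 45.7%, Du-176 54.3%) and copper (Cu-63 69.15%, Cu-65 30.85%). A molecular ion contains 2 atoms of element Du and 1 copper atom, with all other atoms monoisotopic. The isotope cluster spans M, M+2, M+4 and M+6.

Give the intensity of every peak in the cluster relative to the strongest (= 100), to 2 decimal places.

Element Du pattern (n=2): 0.208849 : 0.496302 : 0.294849
Copper pattern (n=1): 0.6915 : 0.3085
Convolve the two distributions (both contribute in 2-u steps):
  M: 0.208849×0.6915 = 0.144419
  M+2: 0.208849×0.3085 + 0.496302×0.6915 = 0.407623
  M+4: 0.496302×0.3085 + 0.294849×0.6915 = 0.356997
  M+6: 0.294849×0.3085 = 0.090961
Scale to base peak (0.407623) = 100: 35.43 : 100.00 : 87.58 : 22.31

35.43 : 100.00 : 87.58 : 22.31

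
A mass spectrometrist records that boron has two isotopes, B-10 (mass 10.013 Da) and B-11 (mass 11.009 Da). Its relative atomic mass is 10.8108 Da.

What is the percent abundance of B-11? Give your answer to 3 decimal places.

80.100%

Let x be the fractional abundance of B-10; then B-11 has abundance 1 − x.
10.013·x + 11.009·(1 − x) = 10.8108
(10.013 − 11.009)·x = 10.8108 − 11.009
x = -0.1982 / -0.996 = 0.19900 → 19.900% B-10, 80.100% B-11.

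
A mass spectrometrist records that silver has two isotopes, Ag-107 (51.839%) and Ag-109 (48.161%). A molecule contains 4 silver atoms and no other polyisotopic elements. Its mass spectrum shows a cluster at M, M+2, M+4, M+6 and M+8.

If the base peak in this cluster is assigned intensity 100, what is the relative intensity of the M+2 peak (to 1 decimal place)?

71.8

Binomial terms of (0.51839 + 0.48161)^4: M 0.0722, M+2 0.2684, M+4 0.3740, M+6 0.2316, M+8 0.0538 → M+4 is the base peak.
P(M+4) = C(4,2) × 0.51839^2 × 0.48161^2 = 6 × 0.26872819 × 0.23194819 = 0.373986 (base)
P(M+2) = C(4,1) × 0.51839^3 × 0.48161^1 = 4 × 0.13930601 × 0.48161 = 0.268365
Relative intensity = 0.268365 / 0.373986 × 100 = 71.8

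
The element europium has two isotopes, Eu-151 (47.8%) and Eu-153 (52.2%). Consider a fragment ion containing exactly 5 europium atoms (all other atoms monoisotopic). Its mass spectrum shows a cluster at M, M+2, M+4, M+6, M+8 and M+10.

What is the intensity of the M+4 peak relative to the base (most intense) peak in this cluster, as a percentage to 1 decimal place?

Term probabilities: M 0.0250, M+2 0.1363, M+4 0.2976, M+6 0.3250, M+8 0.1775, M+10 0.0388. Base peak = M+6.
P(M+6) = C(5,3) × 0.478^2 × 0.522^3 = 10 × 0.228484 × 0.14223665 = 0.324988 (base)
P(M+4) = C(5,2) × 0.478^3 × 0.522^2 = 10 × 0.10921535 × 0.272484 = 0.297594
Relative intensity = 0.297594 / 0.324988 × 100 = 91.6

91.6%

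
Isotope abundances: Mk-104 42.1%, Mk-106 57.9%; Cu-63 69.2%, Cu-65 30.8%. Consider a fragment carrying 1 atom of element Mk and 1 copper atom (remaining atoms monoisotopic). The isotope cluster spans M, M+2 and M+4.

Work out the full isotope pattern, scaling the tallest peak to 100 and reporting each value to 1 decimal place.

Element Mk pattern (n=1): 0.4210 : 0.5790
Copper pattern (n=1): 0.6920 : 0.3080
Convolve the two distributions (both contribute in 2-u steps):
  M: 0.4210×0.6920 = 0.291332
  M+2: 0.4210×0.3080 + 0.5790×0.6920 = 0.530336
  M+4: 0.5790×0.3080 = 0.178332
Scale to base peak (0.530336) = 100: 54.9 : 100.0 : 33.6

54.9 : 100.0 : 33.6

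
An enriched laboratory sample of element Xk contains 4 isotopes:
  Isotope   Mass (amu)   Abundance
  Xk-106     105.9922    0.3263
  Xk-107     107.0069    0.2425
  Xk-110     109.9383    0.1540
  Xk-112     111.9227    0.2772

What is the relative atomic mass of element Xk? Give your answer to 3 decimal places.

The abundance-weighted mean is 0.3263 × 105.9922 + 0.2425 × 107.0069 + 0.1540 × 109.9383 + 0.2772 × 111.9227
= 34.58525 + 25.94917 + 16.93050 + 31.02497 = 108.48989 amu

108.490 amu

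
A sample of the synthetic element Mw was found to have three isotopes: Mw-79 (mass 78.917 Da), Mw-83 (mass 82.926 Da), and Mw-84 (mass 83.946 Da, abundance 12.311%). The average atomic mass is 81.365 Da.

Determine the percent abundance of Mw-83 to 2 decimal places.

The remaining 87.689% is split between Mw-79 (fraction x) and Mw-83 (fraction 0.87689 − x).
Substituting: 78.917x + 82.926(0.87689 − x) = 71.03040794
(78.917 − 82.926)x = -1.6865722  ⇒  x = 0.42070, y = 0.45619
Mw-79: 42.07%, Mw-83: 45.62%.

45.62%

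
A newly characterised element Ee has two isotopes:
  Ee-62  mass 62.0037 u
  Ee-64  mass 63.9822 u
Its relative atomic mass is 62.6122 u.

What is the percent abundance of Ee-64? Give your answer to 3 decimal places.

30.756%

Writing the weighted mean with unknown fraction x of Ee-62:
62.0037·x + 63.9822·(1 − x) = 62.6122
(62.0037 − 63.9822)·x = 62.6122 − 63.9822
x = -1.3700 / -1.9785 = 0.69244 → 69.244% Ee-62, 30.756% Ee-64.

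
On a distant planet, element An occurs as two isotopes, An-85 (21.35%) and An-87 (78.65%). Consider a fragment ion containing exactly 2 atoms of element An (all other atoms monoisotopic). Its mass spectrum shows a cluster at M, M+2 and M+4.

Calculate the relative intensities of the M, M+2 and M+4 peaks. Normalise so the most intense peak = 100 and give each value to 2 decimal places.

The 2 An atoms are independent, so intensities follow the terms of (0.2135 + 0.7865)^2.
P(M) = 0.2135^2 = 0.045582
P(M+2) = 2 × 0.2135^1 × 0.7865^1 = 0.335836
P(M+4) = 0.7865^2 = 0.618582
The M+4 peak is largest (0.618582); scaling to 100 gives 7.37 : 54.29 : 100.00.

7.37 : 54.29 : 100.00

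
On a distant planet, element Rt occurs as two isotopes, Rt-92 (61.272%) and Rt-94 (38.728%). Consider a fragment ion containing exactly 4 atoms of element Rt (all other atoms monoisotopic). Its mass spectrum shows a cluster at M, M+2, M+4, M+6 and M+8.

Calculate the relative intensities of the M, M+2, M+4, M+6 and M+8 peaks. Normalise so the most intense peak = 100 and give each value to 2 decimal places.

39.55 : 100.00 : 94.81 : 39.95 : 6.31

The 4 Rt atoms are independent, so intensities follow the terms of (0.61272 + 0.38728)^4.
P(M) = 0.61272^4 = 0.140945
P(M+2) = 4 × 0.61272^3 × 0.38728^1 = 0.356345
P(M+4) = 6 × 0.61272^2 × 0.38728^2 = 0.337851
P(M+6) = 4 × 0.61272^1 × 0.38728^3 = 0.142363
P(M+8) = 0.38728^4 = 0.022496
The M+2 peak is largest (0.356345); scaling to 100 gives 39.55 : 100.00 : 94.81 : 39.95 : 6.31.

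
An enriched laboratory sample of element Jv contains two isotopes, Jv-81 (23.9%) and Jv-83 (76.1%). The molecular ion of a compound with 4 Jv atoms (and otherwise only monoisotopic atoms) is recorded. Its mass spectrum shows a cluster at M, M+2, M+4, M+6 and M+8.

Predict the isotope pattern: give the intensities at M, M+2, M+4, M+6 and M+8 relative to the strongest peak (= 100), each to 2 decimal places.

0.77 : 9.86 : 47.11 : 100.00 : 79.60

Each Jv atom is independently Jv-81 (p = 0.239) or Jv-83 (q = 0.761); the cluster is the binomial expansion (p + q)^4.
P(M) = 0.239^4 = 0.003263
P(M+2) = 4 × 0.239^3 × 0.761^1 = 0.041556
P(M+4) = 6 × 0.239^2 × 0.761^2 = 0.198480
P(M+6) = 4 × 0.239^1 × 0.761^3 = 0.421320
P(M+8) = 0.761^4 = 0.335381
The M+6 peak is largest (0.421320); scaling to 100 gives 0.77 : 9.86 : 47.11 : 100.00 : 79.60.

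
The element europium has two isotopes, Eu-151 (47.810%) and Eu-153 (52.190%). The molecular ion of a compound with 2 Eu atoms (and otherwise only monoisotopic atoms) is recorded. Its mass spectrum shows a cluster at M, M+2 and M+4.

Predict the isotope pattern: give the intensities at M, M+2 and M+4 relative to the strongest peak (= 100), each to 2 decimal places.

45.80 : 100.00 : 54.58

Each Eu atom is independently Eu-151 (p = 0.47810) or Eu-153 (q = 0.52190); the cluster is the binomial expansion (p + q)^2.
P(M) = 0.47810^2 = 0.228580
P(M+2) = 2 × 0.47810^1 × 0.52190^1 = 0.499041
P(M+4) = 0.52190^2 = 0.272380
The M+2 peak is largest (0.499041); scaling to 100 gives 45.80 : 100.00 : 54.58.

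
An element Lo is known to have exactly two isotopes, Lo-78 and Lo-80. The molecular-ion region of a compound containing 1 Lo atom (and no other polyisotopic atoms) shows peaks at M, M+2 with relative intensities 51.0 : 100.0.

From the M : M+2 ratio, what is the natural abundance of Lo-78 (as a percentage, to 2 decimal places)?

Write p for the Lo-78 fraction. I(M+2)/I(M) = [C(1,1)·p^0·(1−p)] / p^1 = 1·(1−p)/p = 100.0/51.0 = 1.9608
(1−p)/p = 1.9608/1 = 1.9608  ⇒  p = 1/(1 + 1.9608) = 0.3377
Lo-78: 33.77%, Lo-80: 66.23%.

33.77%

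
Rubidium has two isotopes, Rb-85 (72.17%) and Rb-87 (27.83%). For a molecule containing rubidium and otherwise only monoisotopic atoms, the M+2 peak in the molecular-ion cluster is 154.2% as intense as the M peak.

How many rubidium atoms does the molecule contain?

For n independent Rb atoms, I(M+2)/I(M) = n · (abundance Rb-87) / (abundance Rb-85) = n · 0.2783/0.7217.
n = 1.542 × 0.7217/0.2783 = 4.00 ≈ 4

4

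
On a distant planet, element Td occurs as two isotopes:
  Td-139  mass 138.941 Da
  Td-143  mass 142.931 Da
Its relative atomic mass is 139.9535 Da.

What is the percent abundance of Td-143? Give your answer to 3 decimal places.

25.376%

With x = fraction of Td-139 (so Td-143 is 1 − x):
138.941·x + 142.931·(1 − x) = 139.9535
(138.941 − 142.931)·x = 139.9535 − 142.931
x = -2.9775 / -3.990 = 0.74624 → 74.624% Td-139, 25.376% Td-143.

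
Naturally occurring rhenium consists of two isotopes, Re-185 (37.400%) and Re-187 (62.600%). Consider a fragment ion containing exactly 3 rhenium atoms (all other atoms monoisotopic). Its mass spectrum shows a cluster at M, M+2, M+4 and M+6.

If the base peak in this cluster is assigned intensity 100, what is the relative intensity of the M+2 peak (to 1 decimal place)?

(0.37400 + 0.62600)^3 gives M 0.0523, M+2 0.2627, M+4 0.4397, M+6 0.2453; the largest is M+4.
P(M+4) = C(3,2) × 0.37400^1 × 0.62600^2 = 3 × 0.3740 × 0.391876 = 0.439685 (base)
P(M+2) = C(3,1) × 0.37400^2 × 0.62600^1 = 3 × 0.139876 × 0.6260 = 0.262687
Relative intensity = 0.262687 / 0.439685 × 100 = 59.7

59.7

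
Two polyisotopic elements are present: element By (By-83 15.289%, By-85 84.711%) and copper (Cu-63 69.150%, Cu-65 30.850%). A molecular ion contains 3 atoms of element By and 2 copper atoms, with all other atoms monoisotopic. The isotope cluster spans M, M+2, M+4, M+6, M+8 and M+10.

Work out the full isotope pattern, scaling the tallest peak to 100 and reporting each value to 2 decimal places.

Element By pattern (n=3): 0.00357386 : 0.05940448 : 0.32913946 : 0.6078822
Copper pattern (n=2): 0.47817225 : 0.4266555 : 0.09517225
Convolve the two distributions (both contribute in 2-u steps):
  M: 0.00357386×0.47817225 = 0.001709
  M+2: 0.00357386×0.4266555 + 0.05940448×0.47817225 = 0.029930
  M+4: 0.00357386×0.09517225 + 0.05940448×0.4266555 + 0.32913946×0.47817225 = 0.183071
  M+6: 0.05940448×0.09517225 + 0.32913946×0.4266555 + 0.6078822×0.47817225 = 0.436755
  M+8: 0.32913946×0.09517225 + 0.6078822×0.4266555 = 0.290681
  M+10: 0.6078822×0.09517225 = 0.057854
Scale to base peak (0.436755) = 100: 0.39 : 6.85 : 41.92 : 100.00 : 66.55 : 13.25

0.39 : 6.85 : 41.92 : 100.00 : 66.55 : 13.25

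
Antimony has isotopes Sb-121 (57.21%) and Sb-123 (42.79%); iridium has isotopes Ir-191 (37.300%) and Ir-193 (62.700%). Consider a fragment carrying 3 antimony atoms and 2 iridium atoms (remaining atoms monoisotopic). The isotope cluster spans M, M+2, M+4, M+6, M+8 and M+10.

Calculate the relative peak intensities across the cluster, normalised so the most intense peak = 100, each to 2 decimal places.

Antimony pattern (n=3): 0.18724742 : 0.42015297 : 0.3142518 : 0.07834781
Iridium pattern (n=2): 0.139129 : 0.467742 : 0.393129
Convolve the two distributions (both contribute in 2-u steps):
  M: 0.18724742×0.139129 = 0.026052
  M+2: 0.18724742×0.467742 + 0.42015297×0.139129 = 0.146039
  M+4: 0.18724742×0.393129 + 0.42015297×0.467742 + 0.3142518×0.139129 = 0.313857
  M+6: 0.42015297×0.393129 + 0.3142518×0.467742 + 0.07834781×0.139129 = 0.323064
  M+8: 0.3142518×0.393129 + 0.07834781×0.467742 = 0.160188
  M+10: 0.07834781×0.393129 = 0.030801
Scale to base peak (0.323064) = 100: 8.06 : 45.20 : 97.15 : 100.00 : 49.58 : 9.53

8.06 : 45.20 : 97.15 : 100.00 : 49.58 : 9.53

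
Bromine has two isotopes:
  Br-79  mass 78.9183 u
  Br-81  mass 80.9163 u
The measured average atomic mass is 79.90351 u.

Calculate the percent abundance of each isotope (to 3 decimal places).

Br-79: 50.690%, Br-81: 49.310%

With x = fraction of Br-79 (so Br-81 is 1 − x):
78.9183·x + 80.9163·(1 − x) = 79.90351
(78.9183 − 80.9163)·x = 79.90351 − 80.9163
x = -1.01279 / -1.9980 = 0.50690 → 50.690% Br-79, 49.310% Br-81.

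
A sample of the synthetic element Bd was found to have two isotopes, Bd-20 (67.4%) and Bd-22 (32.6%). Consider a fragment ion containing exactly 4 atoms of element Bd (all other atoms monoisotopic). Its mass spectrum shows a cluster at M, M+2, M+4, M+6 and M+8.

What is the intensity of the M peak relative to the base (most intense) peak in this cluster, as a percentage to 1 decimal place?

51.7%

(0.674 + 0.326)^4 gives M 0.2064, M+2 0.3993, M+4 0.2897, M+6 0.0934, M+8 0.0113; the largest is M+2.
P(M+2) = C(4,1) × 0.674^3 × 0.326^1 = 4 × 0.30618202 × 0.3260 = 0.399261 (base)
P(M) = C(4,0) × 0.674^4 × 0.326^0 = 1 × 0.20636668 × 1.0000 = 0.206367
Relative intensity = 0.206367 / 0.399261 × 100 = 51.7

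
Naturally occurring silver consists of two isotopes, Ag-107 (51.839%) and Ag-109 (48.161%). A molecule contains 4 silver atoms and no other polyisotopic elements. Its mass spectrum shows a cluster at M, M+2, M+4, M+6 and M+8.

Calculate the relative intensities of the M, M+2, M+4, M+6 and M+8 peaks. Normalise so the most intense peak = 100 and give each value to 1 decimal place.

19.3 : 71.8 : 100.0 : 61.9 : 14.4

The 4 Ag atoms are independent, so intensities follow the terms of (0.51839 + 0.48161)^4.
P(M) = 0.51839^4 = 0.072215
P(M+2) = 4 × 0.51839^3 × 0.48161^1 = 0.268365
P(M+4) = 6 × 0.51839^2 × 0.48161^2 = 0.373986
P(M+6) = 4 × 0.51839^1 × 0.48161^3 = 0.231634
P(M+8) = 0.48161^4 = 0.053800
The M+4 peak is largest (0.373986); scaling to 100 gives 19.3 : 71.8 : 100.0 : 61.9 : 14.4.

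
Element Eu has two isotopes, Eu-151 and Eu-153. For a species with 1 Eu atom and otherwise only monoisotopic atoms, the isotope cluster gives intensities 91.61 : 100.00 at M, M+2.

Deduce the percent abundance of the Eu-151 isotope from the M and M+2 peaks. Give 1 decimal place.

Let p = fractional abundance of Eu-151. I(M+2)/I(M) = [C(1,1)·p^0·(1−p)] / p^1 = 1·(1−p)/p = 100.00/91.61 = 1.0916
(1−p)/p = 1.0916/1 = 1.0916  ⇒  p = 1/(1 + 1.0916) = 0.4781
Eu-151: 47.8%, Eu-153: 52.2%.

47.8%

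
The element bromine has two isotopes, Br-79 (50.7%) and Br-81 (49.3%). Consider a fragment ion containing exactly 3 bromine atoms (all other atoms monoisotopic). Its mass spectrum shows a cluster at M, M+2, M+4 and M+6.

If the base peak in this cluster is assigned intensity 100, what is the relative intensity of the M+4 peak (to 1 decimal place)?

Term probabilities: M 0.1303, M+2 0.3802, M+4 0.3697, M+6 0.1198. Base peak = M+2.
P(M+2) = C(3,1) × 0.507^2 × 0.493^1 = 3 × 0.257049 × 0.4930 = 0.380175 (base)
P(M+4) = C(3,2) × 0.507^1 × 0.493^2 = 3 × 0.5070 × 0.243049 = 0.369678
Relative intensity = 0.369678 / 0.380175 × 100 = 97.2

97.2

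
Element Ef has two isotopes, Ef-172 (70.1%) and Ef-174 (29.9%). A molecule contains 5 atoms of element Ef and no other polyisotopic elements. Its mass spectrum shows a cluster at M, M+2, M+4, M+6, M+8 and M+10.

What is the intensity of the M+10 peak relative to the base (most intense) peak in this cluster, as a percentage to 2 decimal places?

Term probabilities: M 0.1693, M+2 0.3610, M+4 0.3080, M+6 0.1314, M+8 0.0280, M+10 0.0024. Base peak = M+2.
P(M+2) = C(5,1) × 0.701^4 × 0.299^1 = 5 × 0.24147494 × 0.2990 = 0.361005 (base)
P(M+10) = C(5,5) × 0.701^0 × 0.299^5 = 1 × 1.0000 × 0.00238977 = 0.002390
Relative intensity = 0.002390 / 0.361005 × 100 = 0.66

0.66%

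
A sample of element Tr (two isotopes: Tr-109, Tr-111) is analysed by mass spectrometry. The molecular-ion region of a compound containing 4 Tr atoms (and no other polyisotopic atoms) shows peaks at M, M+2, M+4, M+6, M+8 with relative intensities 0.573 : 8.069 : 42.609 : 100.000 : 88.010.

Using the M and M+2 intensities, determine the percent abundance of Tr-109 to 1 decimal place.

If p is the fraction of Tr that is Tr-109, then I(M+2)/I(M) = [C(4,1)·p^3·(1−p)] / p^4 = 4·(1−p)/p = 8.069/0.573 = 14.0820
(1−p)/p = 14.0820/4 = 3.5205  ⇒  p = 1/(1 + 3.5205) = 0.2212
Tr-109: 22.1%, Tr-111: 77.9%.

22.1%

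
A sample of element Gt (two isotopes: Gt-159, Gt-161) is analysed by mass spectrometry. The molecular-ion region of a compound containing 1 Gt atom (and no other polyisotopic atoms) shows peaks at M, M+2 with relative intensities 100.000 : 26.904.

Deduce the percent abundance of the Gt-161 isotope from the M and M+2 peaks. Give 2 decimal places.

21.20%

Write p for the Gt-159 fraction. I(M+2)/I(M) = [C(1,1)·p^0·(1−p)] / p^1 = 1·(1−p)/p = 26.904/100.000 = 0.2690
(1−p)/p = 0.2690/1 = 0.2690  ⇒  p = 1/(1 + 0.2690) = 0.7880
Gt-159: 78.80%, Gt-161: 21.20%.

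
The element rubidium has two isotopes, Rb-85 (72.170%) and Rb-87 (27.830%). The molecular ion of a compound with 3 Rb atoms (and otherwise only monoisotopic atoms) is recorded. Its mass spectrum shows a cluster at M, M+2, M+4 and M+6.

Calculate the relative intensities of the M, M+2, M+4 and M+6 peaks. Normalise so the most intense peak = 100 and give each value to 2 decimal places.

Expanding (0.72170 + 0.27830)^3:
P(M) = 0.72170^3 = 0.375898
P(M+2) = 3 × 0.72170^2 × 0.27830^1 = 0.434858
P(M+4) = 3 × 0.72170^1 × 0.27830^2 = 0.167689
P(M+6) = 0.27830^3 = 0.021555
The M+2 peak is largest (0.434858); scaling to 100 gives 86.44 : 100.00 : 38.56 : 4.96.

86.44 : 100.00 : 38.56 : 4.96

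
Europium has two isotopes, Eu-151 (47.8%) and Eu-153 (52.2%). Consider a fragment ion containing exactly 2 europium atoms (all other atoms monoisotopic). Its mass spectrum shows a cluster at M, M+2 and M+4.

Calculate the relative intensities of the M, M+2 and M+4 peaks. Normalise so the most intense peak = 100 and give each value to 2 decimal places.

Expanding (0.478 + 0.522)^2:
P(M) = 0.478^2 = 0.228484
P(M+2) = 2 × 0.478^1 × 0.522^1 = 0.499032
P(M+4) = 0.522^2 = 0.272484
The M+2 peak is largest (0.499032); scaling to 100 gives 45.79 : 100.00 : 54.60.

45.79 : 100.00 : 54.60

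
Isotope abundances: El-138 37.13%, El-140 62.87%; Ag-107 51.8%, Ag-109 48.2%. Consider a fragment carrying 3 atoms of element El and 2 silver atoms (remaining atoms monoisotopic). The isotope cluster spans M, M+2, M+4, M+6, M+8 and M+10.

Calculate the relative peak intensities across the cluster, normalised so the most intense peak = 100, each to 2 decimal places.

Element El pattern (n=3): 0.05118879 : 0.26002471 : 0.44028422 : 0.24850228
Silver pattern (n=2): 0.268324 : 0.499352 : 0.232324
Convolve the two distributions (both contribute in 2-u steps):
  M: 0.05118879×0.268324 = 0.013735
  M+2: 0.05118879×0.499352 + 0.26002471×0.268324 = 0.095332
  M+4: 0.05118879×0.232324 + 0.26002471×0.499352 + 0.44028422×0.268324 = 0.259875
  M+6: 0.26002471×0.232324 + 0.44028422×0.499352 + 0.24850228×0.268324 = 0.346946
  M+8: 0.44028422×0.232324 + 0.24850228×0.499352 = 0.226379
  M+10: 0.24850228×0.232324 = 0.057733
Scale to base peak (0.346946) = 100: 3.96 : 27.48 : 74.90 : 100.00 : 65.25 : 16.64

3.96 : 27.48 : 74.90 : 100.00 : 65.25 : 16.64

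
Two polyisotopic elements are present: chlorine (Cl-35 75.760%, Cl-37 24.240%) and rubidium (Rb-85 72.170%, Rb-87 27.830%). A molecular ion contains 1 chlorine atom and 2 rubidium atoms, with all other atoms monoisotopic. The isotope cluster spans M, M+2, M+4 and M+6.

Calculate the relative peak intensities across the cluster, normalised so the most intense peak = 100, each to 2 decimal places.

Chlorine pattern (n=1): 0.7576 : 0.2424
Rubidium pattern (n=2): 0.52085089 : 0.40169822 : 0.07745089
Convolve the two distributions (both contribute in 2-u steps):
  M: 0.7576×0.52085089 = 0.394597
  M+2: 0.7576×0.40169822 + 0.2424×0.52085089 = 0.430581
  M+4: 0.7576×0.07745089 + 0.2424×0.40169822 = 0.156048
  M+6: 0.2424×0.07745089 = 0.018774
Scale to base peak (0.430581) = 100: 91.64 : 100.00 : 36.24 : 4.36

91.64 : 100.00 : 36.24 : 4.36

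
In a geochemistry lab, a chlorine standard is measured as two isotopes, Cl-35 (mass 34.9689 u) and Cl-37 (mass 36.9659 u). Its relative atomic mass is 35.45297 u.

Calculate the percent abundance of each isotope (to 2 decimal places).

Cl-35: 75.76%, Cl-37: 24.24%

With x = fraction of Cl-35 (so Cl-37 is 1 − x):
34.9689·x + 36.9659·(1 − x) = 35.45297
(34.9689 − 36.9659)·x = 35.45297 − 36.9659
x = -1.51293 / -1.9970 = 0.75760 → 75.76% Cl-35, 24.24% Cl-37.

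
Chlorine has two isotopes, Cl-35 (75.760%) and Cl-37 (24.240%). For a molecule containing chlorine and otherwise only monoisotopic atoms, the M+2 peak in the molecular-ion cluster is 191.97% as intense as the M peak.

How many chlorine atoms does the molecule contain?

6

The M+2/M ratio from n Cl atoms is n · q/p = n · 0.24240/0.75760.
n = 1.9197 × 0.75760/0.24240 = 6.00 ≈ 6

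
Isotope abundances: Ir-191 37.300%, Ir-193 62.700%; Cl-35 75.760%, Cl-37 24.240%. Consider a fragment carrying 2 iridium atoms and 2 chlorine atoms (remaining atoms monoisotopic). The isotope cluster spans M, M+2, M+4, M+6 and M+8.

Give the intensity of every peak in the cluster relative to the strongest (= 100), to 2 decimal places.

Iridium pattern (n=2): 0.139129 : 0.467742 : 0.393129
Chlorine pattern (n=2): 0.57395776 : 0.36728448 : 0.05875776
Convolve the two distributions (both contribute in 2-u steps):
  M: 0.139129×0.57395776 = 0.079854
  M+2: 0.139129×0.36728448 + 0.467742×0.57395776 = 0.319564
  M+4: 0.139129×0.05875776 + 0.467742×0.36728448 + 0.393129×0.57395776 = 0.405609
  M+6: 0.467742×0.05875776 + 0.393129×0.36728448 = 0.171874
  M+8: 0.393129×0.05875776 = 0.023099
Scale to base peak (0.405609) = 100: 19.69 : 78.79 : 100.00 : 42.37 : 5.69

19.69 : 78.79 : 100.00 : 42.37 : 5.69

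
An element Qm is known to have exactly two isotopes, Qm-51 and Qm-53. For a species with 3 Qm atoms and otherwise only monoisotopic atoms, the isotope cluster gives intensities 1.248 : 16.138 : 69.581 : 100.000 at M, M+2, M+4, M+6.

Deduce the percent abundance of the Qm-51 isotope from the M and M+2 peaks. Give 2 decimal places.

Let p = fractional abundance of Qm-51. I(M+2)/I(M) = [C(3,1)·p^2·(1−p)] / p^3 = 3·(1−p)/p = 16.138/1.248 = 12.9311
(1−p)/p = 12.9311/3 = 4.3104  ⇒  p = 1/(1 + 4.3104) = 0.1883
Qm-51: 18.83%, Qm-53: 81.17%.

18.83%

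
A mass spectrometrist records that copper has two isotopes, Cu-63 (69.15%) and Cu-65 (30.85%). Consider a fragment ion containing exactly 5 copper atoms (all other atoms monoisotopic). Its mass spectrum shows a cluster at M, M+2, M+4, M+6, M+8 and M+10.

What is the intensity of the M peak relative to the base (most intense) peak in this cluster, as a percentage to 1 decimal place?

44.8%

Binomial terms of (0.6915 + 0.3085)^5: M 0.1581, M+2 0.3527, M+4 0.3147, M+6 0.1404, M+8 0.0313, M+10 0.0028 → M+2 is the base peak.
P(M+2) = C(5,1) × 0.6915^4 × 0.3085^1 = 5 × 0.2286487 × 0.3085 = 0.352691 (base)
P(M) = C(5,0) × 0.6915^5 × 0.3085^0 = 1 × 0.15811058 × 1.0000 = 0.158111
Relative intensity = 0.158111 / 0.352691 × 100 = 44.8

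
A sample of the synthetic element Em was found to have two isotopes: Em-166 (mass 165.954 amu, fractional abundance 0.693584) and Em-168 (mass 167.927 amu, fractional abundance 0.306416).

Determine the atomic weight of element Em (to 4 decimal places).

166.5586 amu

Weight each isotope mass by its fractional abundance: 0.693584 × 165.954 + 0.306416 × 167.927
= 115.10304 + 51.45552 = 166.55856 amu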